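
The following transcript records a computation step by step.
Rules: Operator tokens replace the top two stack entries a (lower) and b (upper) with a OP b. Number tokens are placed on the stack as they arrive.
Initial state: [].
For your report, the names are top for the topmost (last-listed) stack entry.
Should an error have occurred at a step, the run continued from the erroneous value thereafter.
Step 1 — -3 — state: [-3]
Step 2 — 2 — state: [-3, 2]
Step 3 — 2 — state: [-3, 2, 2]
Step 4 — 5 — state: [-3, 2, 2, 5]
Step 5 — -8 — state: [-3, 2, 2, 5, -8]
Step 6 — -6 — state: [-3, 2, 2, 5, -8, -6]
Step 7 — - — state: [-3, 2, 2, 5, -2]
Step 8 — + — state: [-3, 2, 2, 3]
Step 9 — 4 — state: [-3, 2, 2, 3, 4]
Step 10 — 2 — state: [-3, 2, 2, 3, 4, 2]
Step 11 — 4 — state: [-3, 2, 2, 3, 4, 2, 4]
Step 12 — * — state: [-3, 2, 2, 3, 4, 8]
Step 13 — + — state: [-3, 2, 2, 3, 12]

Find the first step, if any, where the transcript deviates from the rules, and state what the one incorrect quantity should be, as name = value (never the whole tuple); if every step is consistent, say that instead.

Recomputing the run from the initial state:
step 1: [-3]
step 2: [-3, 2]
step 3: [-3, 2, 2]
step 4: [-3, 2, 2, 5]
step 5: [-3, 2, 2, 5, -8]
step 6: [-3, 2, 2, 5, -8, -6]
step 7: [-3, 2, 2, 5, -2]
step 8: [-3, 2, 2, 3]
step 9: [-3, 2, 2, 3, 4]
step 10: [-3, 2, 2, 3, 4, 2]
step 11: [-3, 2, 2, 3, 4, 2, 4]
step 12: [-3, 2, 2, 3, 4, 8]
step 13: [-3, 2, 2, 3, 12]
This matches the transcript at every step.

no error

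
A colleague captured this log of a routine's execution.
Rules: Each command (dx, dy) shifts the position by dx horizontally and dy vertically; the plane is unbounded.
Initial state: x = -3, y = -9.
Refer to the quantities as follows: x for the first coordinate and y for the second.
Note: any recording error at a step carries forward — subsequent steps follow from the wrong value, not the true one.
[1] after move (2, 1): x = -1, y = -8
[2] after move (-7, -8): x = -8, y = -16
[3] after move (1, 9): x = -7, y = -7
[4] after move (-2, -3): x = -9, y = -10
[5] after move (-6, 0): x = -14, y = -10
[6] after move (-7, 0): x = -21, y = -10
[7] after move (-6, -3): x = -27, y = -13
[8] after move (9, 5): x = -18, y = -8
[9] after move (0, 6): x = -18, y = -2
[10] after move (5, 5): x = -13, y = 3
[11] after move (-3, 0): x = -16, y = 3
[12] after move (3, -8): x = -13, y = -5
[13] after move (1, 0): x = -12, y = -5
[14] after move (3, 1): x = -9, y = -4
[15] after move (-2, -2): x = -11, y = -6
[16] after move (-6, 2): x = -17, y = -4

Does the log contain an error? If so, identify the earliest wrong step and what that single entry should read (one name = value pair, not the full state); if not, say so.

step 5, x = -15

step 1: x = -3 + (2) = -1, y = -9 + (1) = -8 -> same as recorded
step 2: x = -1 + (-7) = -8, y = -8 + (-8) = -16 -> no discrepancy
step 3: x = -8 + (1) = -7, y = -16 + (9) = -7 -> exactly as logged
step 4: x = -7 + (-2) = -9, y = -7 + (-3) = -10 -> consistent with the log
step 5: x = -9 + (-6) = -15, y = -10 + (0) = -10 -> this is not what the log shows
Conclusion: step 5 carries the first error; the entry should be x = -15.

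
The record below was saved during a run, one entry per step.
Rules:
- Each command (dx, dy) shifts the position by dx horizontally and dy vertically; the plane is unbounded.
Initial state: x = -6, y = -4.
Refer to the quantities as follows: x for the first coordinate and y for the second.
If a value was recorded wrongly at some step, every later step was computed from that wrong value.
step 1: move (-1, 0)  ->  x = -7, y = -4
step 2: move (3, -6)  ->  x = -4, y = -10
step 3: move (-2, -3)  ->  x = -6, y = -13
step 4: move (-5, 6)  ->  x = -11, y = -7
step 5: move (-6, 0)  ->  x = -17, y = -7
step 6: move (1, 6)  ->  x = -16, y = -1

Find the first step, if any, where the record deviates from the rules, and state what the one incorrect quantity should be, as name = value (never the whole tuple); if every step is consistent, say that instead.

no error

Recomputing the run from the initial state:
step 1: x = -7, y = -4
step 2: x = -4, y = -10
step 3: x = -6, y = -13
step 4: x = -11, y = -7
step 5: x = -17, y = -7
step 6: x = -16, y = -1
This matches the record at every step.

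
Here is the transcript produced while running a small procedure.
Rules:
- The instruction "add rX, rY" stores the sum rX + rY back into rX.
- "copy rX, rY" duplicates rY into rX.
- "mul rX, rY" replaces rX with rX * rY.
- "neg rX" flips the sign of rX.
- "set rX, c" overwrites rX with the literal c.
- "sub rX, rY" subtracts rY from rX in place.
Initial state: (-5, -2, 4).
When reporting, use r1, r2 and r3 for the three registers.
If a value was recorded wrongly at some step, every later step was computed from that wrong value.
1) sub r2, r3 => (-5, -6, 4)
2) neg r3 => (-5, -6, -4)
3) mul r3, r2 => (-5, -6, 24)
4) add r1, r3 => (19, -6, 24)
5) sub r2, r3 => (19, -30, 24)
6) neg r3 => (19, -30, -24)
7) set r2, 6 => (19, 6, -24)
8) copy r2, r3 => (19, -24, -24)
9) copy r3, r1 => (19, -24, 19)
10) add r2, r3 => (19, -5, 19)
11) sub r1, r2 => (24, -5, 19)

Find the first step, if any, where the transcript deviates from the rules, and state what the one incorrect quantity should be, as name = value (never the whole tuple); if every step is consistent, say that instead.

Step 1: r2 = -2 - 4 = -6 — agrees with the transcript.
Step 2: r3 = -(4) = -4 — matches.
Step 3: r3 = -4 * -6 = 24 — no discrepancy.
Step 4: r1 = -5 + 24 = 19 — exactly as logged.
Step 5: r2 = -6 - 24 = -30 — exactly as logged.
Step 6: r3 = -(24) = -24 — verified.
Step 7: r2 = 6 — same as recorded.
Step 8: r2 = -24 — no discrepancy.
Step 9: r3 = 19 — exactly as logged.
Step 10: r2 = -24 + 19 = -5 — verified.
Step 11: r1 = 19 - -5 = 24 — consistent with the transcript.
Each recorded entry agrees with the recomputation.

no error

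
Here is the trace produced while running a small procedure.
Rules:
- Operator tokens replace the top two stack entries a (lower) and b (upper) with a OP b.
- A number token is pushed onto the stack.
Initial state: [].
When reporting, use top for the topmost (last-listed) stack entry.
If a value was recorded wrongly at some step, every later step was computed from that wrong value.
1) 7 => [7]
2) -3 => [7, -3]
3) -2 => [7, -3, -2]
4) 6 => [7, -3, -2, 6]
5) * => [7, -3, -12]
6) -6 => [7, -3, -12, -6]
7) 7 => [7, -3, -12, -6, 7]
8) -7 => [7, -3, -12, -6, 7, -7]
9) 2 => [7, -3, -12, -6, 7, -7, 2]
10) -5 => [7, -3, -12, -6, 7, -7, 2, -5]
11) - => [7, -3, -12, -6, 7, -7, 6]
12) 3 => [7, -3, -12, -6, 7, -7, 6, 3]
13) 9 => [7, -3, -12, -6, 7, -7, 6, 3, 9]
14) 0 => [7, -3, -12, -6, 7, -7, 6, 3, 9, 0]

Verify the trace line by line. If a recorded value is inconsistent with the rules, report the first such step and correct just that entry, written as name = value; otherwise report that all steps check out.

step 11, top = 7

Recomputing the run from the initial state:
step 1: [7]
step 2: [7, -3]
step 3: [7, -3, -2]
step 4: [7, -3, -2, 6]
step 5: [7, -3, -12]
step 6: [7, -3, -12, -6]
step 7: [7, -3, -12, -6, 7]
step 8: [7, -3, -12, -6, 7, -7]
step 9: [7, -3, -12, -6, 7, -7, 2]
step 10: [7, -3, -12, -6, 7, -7, 2, -5]
step 11: [7, -3, -12, -6, 7, -7, 7]
step 12: [7, -3, -12, -6, 7, -7, 7, 3]
step 13: [7, -3, -12, -6, 7, -7, 7, 3, 9]
step 14: [7, -3, -12, -6, 7, -7, 7, 3, 9, 0]
The first disagreement with the trace is at step 11, where the value should be top = 7.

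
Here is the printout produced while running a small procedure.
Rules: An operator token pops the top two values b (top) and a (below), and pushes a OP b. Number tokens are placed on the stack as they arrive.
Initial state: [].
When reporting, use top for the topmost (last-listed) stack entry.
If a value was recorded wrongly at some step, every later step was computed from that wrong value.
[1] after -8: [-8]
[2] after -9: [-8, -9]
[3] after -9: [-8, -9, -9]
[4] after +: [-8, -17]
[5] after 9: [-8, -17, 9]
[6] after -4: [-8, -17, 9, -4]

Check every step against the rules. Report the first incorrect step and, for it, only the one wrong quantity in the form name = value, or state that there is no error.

step 4, top = -18

Step 1: push -8: top = -8 — consistent with the printout.
Step 2: push -9: top = -9 — confirmed correct.
Step 3: push -9: top = -9 — in agreement.
Step 4: -9 + -9 = -18 — the printout has a different value.
The audit stops at step 4: the recorded entry is wrong and should be top = -18.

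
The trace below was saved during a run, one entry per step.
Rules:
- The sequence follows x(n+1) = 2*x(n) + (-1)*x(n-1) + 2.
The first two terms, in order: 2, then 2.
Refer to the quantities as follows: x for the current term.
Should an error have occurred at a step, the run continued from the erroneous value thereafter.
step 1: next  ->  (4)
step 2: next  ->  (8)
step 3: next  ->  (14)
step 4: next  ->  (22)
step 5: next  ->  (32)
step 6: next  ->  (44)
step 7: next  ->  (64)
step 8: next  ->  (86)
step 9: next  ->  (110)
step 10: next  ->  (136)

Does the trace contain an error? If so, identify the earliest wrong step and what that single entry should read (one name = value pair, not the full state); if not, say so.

Step 1: x = 2*(2) + (-1)*(2) + (2) = 4 — exactly as logged.
Step 2: x = 2*(4) + (-1)*(2) + (2) = 8 — confirmed correct.
Step 3: x = 2*(8) + (-1)*(4) + (2) = 14 — in agreement.
Step 4: x = 2*(14) + (-1)*(8) + (2) = 22 — same as recorded.
Step 5: x = 2*(22) + (-1)*(14) + (2) = 32 — confirmed correct.
Step 6: x = 2*(32) + (-1)*(22) + (2) = 44 — matches.
Step 7: x = 2*(44) + (-1)*(32) + (2) = 58 — the entry is off here.
That makes step 7 the first incorrect line — x = 58 is what it should show.

step 7, x = 58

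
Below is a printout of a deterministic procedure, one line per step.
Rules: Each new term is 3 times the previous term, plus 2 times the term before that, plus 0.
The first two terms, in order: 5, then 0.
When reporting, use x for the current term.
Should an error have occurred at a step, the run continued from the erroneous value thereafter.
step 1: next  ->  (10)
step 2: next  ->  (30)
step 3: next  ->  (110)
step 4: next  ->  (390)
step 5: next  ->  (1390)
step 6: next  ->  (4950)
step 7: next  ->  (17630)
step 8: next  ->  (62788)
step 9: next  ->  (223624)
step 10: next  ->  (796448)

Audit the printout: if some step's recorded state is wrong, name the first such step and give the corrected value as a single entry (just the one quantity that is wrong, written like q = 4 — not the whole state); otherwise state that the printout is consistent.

step 8, x = 62790

1. x = 3*(0) + (2)*(5) + (0) = 10 (no discrepancy)
2. x = 3*(10) + (2)*(0) + (0) = 30 (confirmed correct)
3. x = 3*(30) + (2)*(10) + (0) = 110 (exactly as logged)
4. x = 3*(110) + (2)*(30) + (0) = 390 (verified)
5. x = 3*(390) + (2)*(110) + (0) = 1390 (in agreement)
6. x = 3*(1390) + (2)*(390) + (0) = 4950 (consistent with the printout)
7. x = 3*(4950) + (2)*(1390) + (0) = 17630 (same as recorded)
8. x = 3*(17630) + (2)*(4950) + (0) = 62790 (first mismatch against the printout)
The earliest wrong entry is at step 8: it should read x = 62790.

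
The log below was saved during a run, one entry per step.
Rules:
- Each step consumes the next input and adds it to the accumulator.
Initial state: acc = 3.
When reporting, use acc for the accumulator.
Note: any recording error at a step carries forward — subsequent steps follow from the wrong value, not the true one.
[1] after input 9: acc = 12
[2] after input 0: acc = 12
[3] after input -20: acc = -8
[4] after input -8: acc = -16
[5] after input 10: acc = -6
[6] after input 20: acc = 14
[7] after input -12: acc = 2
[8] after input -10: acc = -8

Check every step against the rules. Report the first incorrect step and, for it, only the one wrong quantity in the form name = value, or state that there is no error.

no error

Recomputing the run from the initial state:
step 1: acc = 12
step 2: acc = 12
step 3: acc = -8
step 4: acc = -16
step 5: acc = -6
step 6: acc = 14
step 7: acc = 2
step 8: acc = -8
This matches the log at every step.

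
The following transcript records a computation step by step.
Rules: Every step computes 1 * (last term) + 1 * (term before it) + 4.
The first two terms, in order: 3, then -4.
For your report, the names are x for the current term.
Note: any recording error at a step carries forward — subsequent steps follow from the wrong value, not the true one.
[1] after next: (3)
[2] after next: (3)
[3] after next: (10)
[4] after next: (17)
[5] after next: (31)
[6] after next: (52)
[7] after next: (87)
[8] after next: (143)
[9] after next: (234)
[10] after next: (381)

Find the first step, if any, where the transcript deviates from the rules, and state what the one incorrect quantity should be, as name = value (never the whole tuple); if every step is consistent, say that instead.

Recomputing the run from the initial state:
step 1: x = 3
step 2: x = 3
step 3: x = 10
step 4: x = 17
step 5: x = 31
step 6: x = 52
step 7: x = 87
step 8: x = 143
step 9: x = 234
step 10: x = 381
This matches the transcript at every step.

no error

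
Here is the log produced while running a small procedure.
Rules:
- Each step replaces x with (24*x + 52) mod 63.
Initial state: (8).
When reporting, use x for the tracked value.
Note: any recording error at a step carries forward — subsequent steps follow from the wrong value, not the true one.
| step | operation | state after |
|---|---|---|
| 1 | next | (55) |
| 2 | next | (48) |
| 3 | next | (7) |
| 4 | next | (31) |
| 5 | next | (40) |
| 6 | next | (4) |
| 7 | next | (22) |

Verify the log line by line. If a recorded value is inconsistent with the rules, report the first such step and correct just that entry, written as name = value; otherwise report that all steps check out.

Recomputing the run from the initial state:
step 1: x = 55
step 2: x = 49
step 3: x = 31
step 4: x = 40
step 5: x = 4
step 6: x = 22
step 7: x = 13
The first disagreement with the log is at step 2, where the value should be x = 49.

step 2, x = 49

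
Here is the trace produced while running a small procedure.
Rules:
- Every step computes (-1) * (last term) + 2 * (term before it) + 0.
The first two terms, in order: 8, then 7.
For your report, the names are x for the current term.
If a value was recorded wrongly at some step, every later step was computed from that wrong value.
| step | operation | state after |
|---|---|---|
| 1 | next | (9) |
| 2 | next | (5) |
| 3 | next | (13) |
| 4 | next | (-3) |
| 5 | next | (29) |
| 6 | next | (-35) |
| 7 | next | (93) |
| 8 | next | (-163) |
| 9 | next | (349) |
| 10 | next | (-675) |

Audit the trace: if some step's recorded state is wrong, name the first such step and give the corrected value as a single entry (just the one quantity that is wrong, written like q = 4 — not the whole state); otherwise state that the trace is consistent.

no error

Recomputing the run from the initial state:
step 1: x = 9
step 2: x = 5
step 3: x = 13
step 4: x = -3
step 5: x = 29
step 6: x = -35
step 7: x = 93
step 8: x = -163
step 9: x = 349
step 10: x = -675
This matches the trace at every step.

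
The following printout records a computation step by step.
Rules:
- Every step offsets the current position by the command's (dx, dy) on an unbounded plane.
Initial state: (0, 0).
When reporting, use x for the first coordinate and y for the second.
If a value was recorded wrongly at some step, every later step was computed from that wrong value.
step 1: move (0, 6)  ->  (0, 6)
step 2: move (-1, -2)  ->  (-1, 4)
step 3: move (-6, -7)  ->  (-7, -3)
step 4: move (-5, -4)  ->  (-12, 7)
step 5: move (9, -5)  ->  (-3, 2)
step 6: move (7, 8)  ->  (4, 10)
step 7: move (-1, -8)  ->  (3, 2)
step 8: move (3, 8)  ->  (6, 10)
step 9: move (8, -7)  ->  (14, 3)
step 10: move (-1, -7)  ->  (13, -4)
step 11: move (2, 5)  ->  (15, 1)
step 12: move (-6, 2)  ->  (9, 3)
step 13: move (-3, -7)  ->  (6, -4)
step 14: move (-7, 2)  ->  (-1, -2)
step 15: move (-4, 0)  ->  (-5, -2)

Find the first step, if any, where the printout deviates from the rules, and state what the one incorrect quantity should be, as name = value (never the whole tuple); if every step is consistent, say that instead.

step 4, y = -7

Recomputing the run from the initial state:
step 1: x = 0, y = 6
step 2: x = -1, y = 4
step 3: x = -7, y = -3
step 4: x = -12, y = -7
step 5: x = -3, y = -12
step 6: x = 4, y = -4
step 7: x = 3, y = -12
step 8: x = 6, y = -4
step 9: x = 14, y = -11
step 10: x = 13, y = -18
step 11: x = 15, y = -13
step 12: x = 9, y = -11
step 13: x = 6, y = -18
step 14: x = -1, y = -16
step 15: x = -5, y = -16
The first disagreement with the printout is at step 4, where the value should be y = -7.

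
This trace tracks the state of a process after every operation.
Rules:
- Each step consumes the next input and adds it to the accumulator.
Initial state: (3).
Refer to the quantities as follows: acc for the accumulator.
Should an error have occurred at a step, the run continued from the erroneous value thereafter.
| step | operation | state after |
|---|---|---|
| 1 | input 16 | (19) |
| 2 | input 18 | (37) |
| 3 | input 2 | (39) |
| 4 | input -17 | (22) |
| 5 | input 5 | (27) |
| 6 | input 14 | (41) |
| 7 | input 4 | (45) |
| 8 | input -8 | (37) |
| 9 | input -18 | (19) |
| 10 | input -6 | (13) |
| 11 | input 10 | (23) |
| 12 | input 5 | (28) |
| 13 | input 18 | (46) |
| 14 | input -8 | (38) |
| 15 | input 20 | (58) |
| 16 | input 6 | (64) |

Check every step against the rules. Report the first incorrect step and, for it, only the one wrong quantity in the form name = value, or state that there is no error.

no error

1. acc = 3 + 16 = 19 (in agreement)
2. acc = 19 + 18 = 37 (matches)
3. acc = 37 + 2 = 39 (verified)
4. acc = 39 + -17 = 22 (exactly as logged)
5. acc = 22 + 5 = 27 (consistent with the trace)
6. acc = 27 + 14 = 41 (verified)
7. acc = 41 + 4 = 45 (verified)
8. acc = 45 + -8 = 37 (verified)
9. acc = 37 + -18 = 19 (exactly as logged)
10. acc = 19 + -6 = 13 (exactly as logged)
11. acc = 13 + 10 = 23 (no discrepancy)
12. acc = 23 + 5 = 28 (no discrepancy)
13. acc = 28 + 18 = 46 (matches)
14. acc = 46 + -8 = 38 (exactly as logged)
15. acc = 38 + 20 = 58 (no discrepancy)
16. acc = 58 + 6 = 64 (consistent with the trace)
All steps check out; nothing to correct.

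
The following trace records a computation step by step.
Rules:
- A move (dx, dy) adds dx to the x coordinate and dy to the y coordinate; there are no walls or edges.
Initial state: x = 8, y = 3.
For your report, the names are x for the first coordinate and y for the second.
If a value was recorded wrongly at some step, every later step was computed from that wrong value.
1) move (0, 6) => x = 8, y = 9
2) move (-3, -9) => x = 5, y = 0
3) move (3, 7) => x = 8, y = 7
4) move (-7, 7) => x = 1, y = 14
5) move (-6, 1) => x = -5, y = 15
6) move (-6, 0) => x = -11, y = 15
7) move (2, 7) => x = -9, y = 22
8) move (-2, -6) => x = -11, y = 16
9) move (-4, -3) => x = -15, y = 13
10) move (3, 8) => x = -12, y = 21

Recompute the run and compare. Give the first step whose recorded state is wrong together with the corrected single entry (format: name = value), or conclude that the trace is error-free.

Recomputing the run from the initial state:
step 1: x = 8, y = 9
step 2: x = 5, y = 0
step 3: x = 8, y = 7
step 4: x = 1, y = 14
step 5: x = -5, y = 15
step 6: x = -11, y = 15
step 7: x = -9, y = 22
step 8: x = -11, y = 16
step 9: x = -15, y = 13
step 10: x = -12, y = 21
This matches the trace at every step.

no error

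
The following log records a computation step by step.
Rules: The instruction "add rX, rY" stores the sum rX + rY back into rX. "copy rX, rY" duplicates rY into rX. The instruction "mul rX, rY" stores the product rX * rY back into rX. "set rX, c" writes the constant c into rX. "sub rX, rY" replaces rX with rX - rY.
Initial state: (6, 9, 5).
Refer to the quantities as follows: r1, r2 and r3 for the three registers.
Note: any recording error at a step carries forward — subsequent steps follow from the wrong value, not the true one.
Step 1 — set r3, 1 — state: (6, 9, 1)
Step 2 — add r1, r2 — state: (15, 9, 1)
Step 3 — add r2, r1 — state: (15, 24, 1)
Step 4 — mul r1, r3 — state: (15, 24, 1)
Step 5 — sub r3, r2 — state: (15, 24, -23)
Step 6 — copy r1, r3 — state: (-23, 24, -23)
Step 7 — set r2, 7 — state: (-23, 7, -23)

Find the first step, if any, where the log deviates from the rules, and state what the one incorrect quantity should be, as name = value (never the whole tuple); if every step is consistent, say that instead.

no error

Recomputing the run from the initial state:
step 1: r1 = 6, r2 = 9, r3 = 1
step 2: r1 = 15, r2 = 9, r3 = 1
step 3: r1 = 15, r2 = 24, r3 = 1
step 4: r1 = 15, r2 = 24, r3 = 1
step 5: r1 = 15, r2 = 24, r3 = -23
step 6: r1 = -23, r2 = 24, r3 = -23
step 7: r1 = -23, r2 = 7, r3 = -23
This matches the log at every step.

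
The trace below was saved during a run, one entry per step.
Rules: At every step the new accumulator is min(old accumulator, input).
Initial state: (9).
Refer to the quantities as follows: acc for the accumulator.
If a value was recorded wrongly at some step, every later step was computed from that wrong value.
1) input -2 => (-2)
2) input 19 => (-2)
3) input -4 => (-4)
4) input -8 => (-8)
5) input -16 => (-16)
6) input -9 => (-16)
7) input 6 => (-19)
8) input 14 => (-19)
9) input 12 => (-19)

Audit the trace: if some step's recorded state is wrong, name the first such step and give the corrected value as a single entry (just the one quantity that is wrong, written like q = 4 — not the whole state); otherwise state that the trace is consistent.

step 7, acc = -16

1. acc = min(9, -2) = -2 (no discrepancy)
2. acc = min(-2, 19) = -2 (checks out)
3. acc = min(-2, -4) = -4 (verified)
4. acc = min(-4, -8) = -8 (confirmed correct)
5. acc = min(-8, -16) = -16 (no discrepancy)
6. acc = min(-16, -9) = -16 (agrees with the trace)
7. acc = min(-16, 6) = -16 (the entry is off here)
That makes step 7 the first incorrect line — acc = -16 is what it should show.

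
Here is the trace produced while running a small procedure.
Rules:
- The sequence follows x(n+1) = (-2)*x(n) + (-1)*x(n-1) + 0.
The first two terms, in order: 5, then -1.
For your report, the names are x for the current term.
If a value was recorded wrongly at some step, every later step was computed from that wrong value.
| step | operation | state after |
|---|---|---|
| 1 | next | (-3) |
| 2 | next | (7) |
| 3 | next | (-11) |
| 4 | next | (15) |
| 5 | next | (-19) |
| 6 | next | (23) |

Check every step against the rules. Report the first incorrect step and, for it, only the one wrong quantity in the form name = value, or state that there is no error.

no error

Recomputing the run from the initial state:
step 1: x = -3
step 2: x = 7
step 3: x = -11
step 4: x = 15
step 5: x = -19
step 6: x = 23
This matches the trace at every step.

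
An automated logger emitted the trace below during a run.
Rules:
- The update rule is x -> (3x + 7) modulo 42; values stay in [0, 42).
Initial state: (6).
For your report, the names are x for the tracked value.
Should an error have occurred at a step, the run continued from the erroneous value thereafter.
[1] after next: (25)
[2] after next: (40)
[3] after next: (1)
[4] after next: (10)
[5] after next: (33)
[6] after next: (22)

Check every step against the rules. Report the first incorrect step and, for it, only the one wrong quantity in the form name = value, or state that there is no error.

step 5, x = 37

step 1: x = (3*6 + 7) mod 42 = 25 -> in agreement
step 2: x = (3*25 + 7) mod 42 = 40 -> same as recorded
step 3: x = (3*40 + 7) mod 42 = 1 -> no discrepancy
step 4: x = (3*1 + 7) mod 42 = 10 -> exactly as logged
step 5: x = (3*10 + 7) mod 42 = 37 -> the trace has a different value
The earliest wrong entry is at step 5: it should read x = 37.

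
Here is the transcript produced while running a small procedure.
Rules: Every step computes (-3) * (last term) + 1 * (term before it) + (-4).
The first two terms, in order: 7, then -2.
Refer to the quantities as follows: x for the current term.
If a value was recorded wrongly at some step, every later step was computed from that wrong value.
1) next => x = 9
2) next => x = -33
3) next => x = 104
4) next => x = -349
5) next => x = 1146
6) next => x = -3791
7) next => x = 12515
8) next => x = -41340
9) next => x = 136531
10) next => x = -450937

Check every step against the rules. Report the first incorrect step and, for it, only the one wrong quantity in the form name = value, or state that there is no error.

Recomputing the run from the initial state:
step 1: x = 9
step 2: x = -33
step 3: x = 104
step 4: x = -349
step 5: x = 1147
step 6: x = -3794
step 7: x = 12525
step 8: x = -41373
step 9: x = 136640
step 10: x = -451297
The first disagreement with the transcript is at step 5, where the value should be x = 1147.

step 5, x = 1147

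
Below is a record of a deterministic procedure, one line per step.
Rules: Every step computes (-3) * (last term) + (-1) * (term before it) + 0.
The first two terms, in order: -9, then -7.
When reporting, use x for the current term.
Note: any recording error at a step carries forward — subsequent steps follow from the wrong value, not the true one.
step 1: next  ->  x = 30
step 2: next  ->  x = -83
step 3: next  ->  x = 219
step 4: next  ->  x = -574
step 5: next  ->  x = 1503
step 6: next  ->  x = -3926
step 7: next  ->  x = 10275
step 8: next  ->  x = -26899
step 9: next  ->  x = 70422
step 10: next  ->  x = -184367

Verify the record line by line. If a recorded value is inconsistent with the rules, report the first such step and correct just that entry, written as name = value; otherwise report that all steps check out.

Recomputing the run from the initial state:
step 1: x = 30
step 2: x = -83
step 3: x = 219
step 4: x = -574
step 5: x = 1503
step 6: x = -3935
step 7: x = 10302
step 8: x = -26971
step 9: x = 70611
step 10: x = -184862
The first disagreement with the record is at step 6, where the value should be x = -3935.

step 6, x = -3935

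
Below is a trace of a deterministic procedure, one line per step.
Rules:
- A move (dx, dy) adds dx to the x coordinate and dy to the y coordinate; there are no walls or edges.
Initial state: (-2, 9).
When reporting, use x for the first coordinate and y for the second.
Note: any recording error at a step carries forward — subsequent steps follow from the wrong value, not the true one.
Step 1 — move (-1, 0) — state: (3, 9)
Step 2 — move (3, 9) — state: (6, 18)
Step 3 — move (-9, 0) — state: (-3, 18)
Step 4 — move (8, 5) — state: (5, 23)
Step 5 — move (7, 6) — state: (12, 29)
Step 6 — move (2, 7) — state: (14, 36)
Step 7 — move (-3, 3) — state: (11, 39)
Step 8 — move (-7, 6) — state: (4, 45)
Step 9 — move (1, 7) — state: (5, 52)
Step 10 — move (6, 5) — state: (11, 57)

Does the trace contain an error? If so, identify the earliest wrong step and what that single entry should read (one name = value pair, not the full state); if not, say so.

Recomputing the run from the initial state:
step 1: x = -3, y = 9
step 2: x = 0, y = 18
step 3: x = -9, y = 18
step 4: x = -1, y = 23
step 5: x = 6, y = 29
step 6: x = 8, y = 36
step 7: x = 5, y = 39
step 8: x = -2, y = 45
step 9: x = -1, y = 52
step 10: x = 5, y = 57
The first disagreement with the trace is at step 1, where the value should be x = -3.

step 1, x = -3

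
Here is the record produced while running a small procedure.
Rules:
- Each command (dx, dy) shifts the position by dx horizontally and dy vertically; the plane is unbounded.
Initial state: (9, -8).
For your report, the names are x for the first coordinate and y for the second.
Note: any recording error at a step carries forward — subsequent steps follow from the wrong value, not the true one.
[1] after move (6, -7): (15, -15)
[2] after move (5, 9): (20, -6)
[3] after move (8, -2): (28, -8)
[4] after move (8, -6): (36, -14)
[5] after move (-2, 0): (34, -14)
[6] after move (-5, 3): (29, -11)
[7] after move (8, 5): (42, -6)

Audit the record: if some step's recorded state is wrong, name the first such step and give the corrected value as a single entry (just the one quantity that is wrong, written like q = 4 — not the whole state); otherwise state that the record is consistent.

step 7, x = 37

Step 1: x = 9 + (6) = 15, y = -8 + (-7) = -15 — checks out.
Step 2: x = 15 + (5) = 20, y = -15 + (9) = -6 — agrees with the record.
Step 3: x = 20 + (8) = 28, y = -6 + (-2) = -8 — same as recorded.
Step 4: x = 28 + (8) = 36, y = -8 + (-6) = -14 — in agreement.
Step 5: x = 36 + (-2) = 34, y = -14 + (0) = -14 — same as recorded.
Step 6: x = 34 + (-5) = 29, y = -14 + (3) = -11 — matches.
Step 7: x = 29 + (8) = 37, y = -11 + (5) = -6 — a discrepancy with the record.
Step 7 is the first one off; corrected, x = 37.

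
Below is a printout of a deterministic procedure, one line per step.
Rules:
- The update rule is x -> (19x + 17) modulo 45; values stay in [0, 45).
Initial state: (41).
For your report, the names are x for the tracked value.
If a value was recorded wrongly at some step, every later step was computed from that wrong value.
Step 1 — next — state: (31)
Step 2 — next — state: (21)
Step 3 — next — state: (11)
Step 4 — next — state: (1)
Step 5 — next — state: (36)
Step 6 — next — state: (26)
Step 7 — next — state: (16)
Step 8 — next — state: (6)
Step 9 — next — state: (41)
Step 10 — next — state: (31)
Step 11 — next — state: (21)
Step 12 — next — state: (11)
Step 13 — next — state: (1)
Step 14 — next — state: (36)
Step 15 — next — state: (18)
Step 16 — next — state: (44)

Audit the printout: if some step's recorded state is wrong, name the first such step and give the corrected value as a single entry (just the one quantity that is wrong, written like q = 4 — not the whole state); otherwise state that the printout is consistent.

step 15, x = 26

step 1: x = (19*41 + 17) mod 45 = 31 -> no discrepancy
step 2: x = (19*31 + 17) mod 45 = 21 -> exactly as logged
step 3: x = (19*21 + 17) mod 45 = 11 -> in agreement
step 4: x = (19*11 + 17) mod 45 = 1 -> no discrepancy
step 5: x = (19*1 + 17) mod 45 = 36 -> agrees with the printout
step 6: x = (19*36 + 17) mod 45 = 26 -> exactly as logged
step 7: x = (19*26 + 17) mod 45 = 16 -> agrees with the printout
step 8: x = (19*16 + 17) mod 45 = 6 -> in agreement
step 9: x = (19*6 + 17) mod 45 = 41 -> confirmed correct
step 10: x = (19*41 + 17) mod 45 = 31 -> verified
step 11: x = (19*31 + 17) mod 45 = 21 -> matches
step 12: x = (19*21 + 17) mod 45 = 11 -> consistent with the printout
step 13: x = (19*11 + 17) mod 45 = 1 -> consistent with the printout
step 14: x = (19*1 + 17) mod 45 = 36 -> same as recorded
step 15: x = (19*36 + 17) mod 45 = 26 -> the printout disagrees here
The earliest wrong entry is at step 15: it should read x = 26.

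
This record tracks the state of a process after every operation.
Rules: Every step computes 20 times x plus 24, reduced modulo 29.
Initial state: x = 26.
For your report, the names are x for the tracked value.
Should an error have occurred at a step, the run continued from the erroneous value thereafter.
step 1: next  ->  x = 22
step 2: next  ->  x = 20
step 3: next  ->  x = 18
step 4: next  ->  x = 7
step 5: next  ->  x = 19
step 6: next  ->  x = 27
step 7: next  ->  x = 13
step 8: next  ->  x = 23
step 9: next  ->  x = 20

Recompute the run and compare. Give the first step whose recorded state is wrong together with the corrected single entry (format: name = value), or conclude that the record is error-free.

Recomputing the run from the initial state:
step 1: x = 22
step 2: x = 0
step 3: x = 24
step 4: x = 11
step 5: x = 12
step 6: x = 3
step 7: x = 26
step 8: x = 22
step 9: x = 0
The first disagreement with the record is at step 2, where the value should be x = 0.

step 2, x = 0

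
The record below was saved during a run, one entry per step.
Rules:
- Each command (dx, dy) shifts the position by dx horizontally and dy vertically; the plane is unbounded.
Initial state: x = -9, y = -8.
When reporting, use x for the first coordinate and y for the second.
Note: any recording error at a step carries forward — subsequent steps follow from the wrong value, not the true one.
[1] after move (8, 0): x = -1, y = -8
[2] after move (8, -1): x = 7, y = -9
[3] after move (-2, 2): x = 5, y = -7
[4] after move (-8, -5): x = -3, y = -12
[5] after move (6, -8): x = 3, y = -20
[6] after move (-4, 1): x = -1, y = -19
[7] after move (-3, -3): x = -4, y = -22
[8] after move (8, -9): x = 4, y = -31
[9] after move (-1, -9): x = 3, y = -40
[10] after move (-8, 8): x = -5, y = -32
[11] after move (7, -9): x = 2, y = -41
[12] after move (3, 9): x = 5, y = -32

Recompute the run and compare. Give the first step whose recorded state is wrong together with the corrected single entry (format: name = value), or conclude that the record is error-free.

1. x = -9 + (8) = -1, y = -8 + (0) = -8 (agrees with the record)
2. x = -1 + (8) = 7, y = -8 + (-1) = -9 (in agreement)
3. x = 7 + (-2) = 5, y = -9 + (2) = -7 (confirmed correct)
4. x = 5 + (-8) = -3, y = -7 + (-5) = -12 (same as recorded)
5. x = -3 + (6) = 3, y = -12 + (-8) = -20 (confirmed correct)
6. x = 3 + (-4) = -1, y = -20 + (1) = -19 (verified)
7. x = -1 + (-3) = -4, y = -19 + (-3) = -22 (checks out)
8. x = -4 + (8) = 4, y = -22 + (-9) = -31 (agrees with the record)
9. x = 4 + (-1) = 3, y = -31 + (-9) = -40 (exactly as logged)
10. x = 3 + (-8) = -5, y = -40 + (8) = -32 (confirmed correct)
11. x = -5 + (7) = 2, y = -32 + (-9) = -41 (in agreement)
12. x = 2 + (3) = 5, y = -41 + (9) = -32 (verified)
Every step is consistent.

no error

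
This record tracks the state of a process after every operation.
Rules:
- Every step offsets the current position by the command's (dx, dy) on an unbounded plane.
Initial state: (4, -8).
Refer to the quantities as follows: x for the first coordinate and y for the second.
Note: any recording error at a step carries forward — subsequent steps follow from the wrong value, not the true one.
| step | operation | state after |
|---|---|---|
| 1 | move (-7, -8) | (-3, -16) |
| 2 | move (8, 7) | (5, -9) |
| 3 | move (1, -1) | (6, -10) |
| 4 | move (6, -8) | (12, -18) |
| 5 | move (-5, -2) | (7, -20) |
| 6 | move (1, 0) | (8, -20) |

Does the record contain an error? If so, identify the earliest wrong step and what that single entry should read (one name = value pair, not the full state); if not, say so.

Step 1: x = 4 + (-7) = -3, y = -8 + (-8) = -16 — in agreement.
Step 2: x = -3 + (8) = 5, y = -16 + (7) = -9 — in agreement.
Step 3: x = 5 + (1) = 6, y = -9 + (-1) = -10 — matches.
Step 4: x = 6 + (6) = 12, y = -10 + (-8) = -18 — exactly as logged.
Step 5: x = 12 + (-5) = 7, y = -18 + (-2) = -20 — verified.
Step 6: x = 7 + (1) = 8, y = -20 + (0) = -20 — confirmed correct.
All steps check out; nothing to correct.

no error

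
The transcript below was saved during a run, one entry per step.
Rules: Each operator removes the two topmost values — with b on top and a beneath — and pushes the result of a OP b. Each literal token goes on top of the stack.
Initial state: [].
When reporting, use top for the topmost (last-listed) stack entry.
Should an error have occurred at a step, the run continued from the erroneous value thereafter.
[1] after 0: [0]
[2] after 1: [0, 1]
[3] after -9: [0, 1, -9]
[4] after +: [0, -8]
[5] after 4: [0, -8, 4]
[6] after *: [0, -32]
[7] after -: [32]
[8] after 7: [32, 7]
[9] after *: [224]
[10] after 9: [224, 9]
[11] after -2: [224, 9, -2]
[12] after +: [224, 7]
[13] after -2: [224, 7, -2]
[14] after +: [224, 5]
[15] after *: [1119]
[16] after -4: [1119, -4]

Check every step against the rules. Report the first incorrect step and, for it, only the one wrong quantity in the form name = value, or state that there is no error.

Step 1: push 0: top = 0 — checks out.
Step 2: push 1: top = 1 — same as recorded.
Step 3: push -9: top = -9 — in agreement.
Step 4: 1 + -9 = -8 — agrees with the transcript.
Step 5: push 4: top = 4 — exactly as logged.
Step 6: -8 * 4 = -32 — in agreement.
Step 7: 0 - -32 = 32 — checks out.
Step 8: push 7: top = 7 — checks out.
Step 9: 32 * 7 = 224 — confirmed correct.
Step 10: push 9: top = 9 — exactly as logged.
Step 11: push -2: top = -2 — no discrepancy.
Step 12: 9 + -2 = 7 — verified.
Step 13: push -2: top = -2 — no discrepancy.
Step 14: 7 + -2 = 5 — in agreement.
Step 15: 224 * 5 = 1120 — the transcript disagrees here.
The audit stops at step 15: the recorded entry is wrong and should be top = 1120.

step 15, top = 1120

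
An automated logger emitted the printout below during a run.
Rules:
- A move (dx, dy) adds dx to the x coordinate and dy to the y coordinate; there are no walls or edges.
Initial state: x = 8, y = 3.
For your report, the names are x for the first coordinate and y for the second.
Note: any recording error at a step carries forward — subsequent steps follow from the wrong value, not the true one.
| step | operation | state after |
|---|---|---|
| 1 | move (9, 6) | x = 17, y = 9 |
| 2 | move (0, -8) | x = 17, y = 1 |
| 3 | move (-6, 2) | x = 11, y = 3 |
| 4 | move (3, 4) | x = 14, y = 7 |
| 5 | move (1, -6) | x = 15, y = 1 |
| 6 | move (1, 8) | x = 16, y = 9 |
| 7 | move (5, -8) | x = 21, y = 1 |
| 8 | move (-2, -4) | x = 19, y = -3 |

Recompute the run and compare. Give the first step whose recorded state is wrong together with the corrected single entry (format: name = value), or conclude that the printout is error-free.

no error

Recomputing the run from the initial state:
step 1: x = 17, y = 9
step 2: x = 17, y = 1
step 3: x = 11, y = 3
step 4: x = 14, y = 7
step 5: x = 15, y = 1
step 6: x = 16, y = 9
step 7: x = 21, y = 1
step 8: x = 19, y = -3
This matches the printout at every step.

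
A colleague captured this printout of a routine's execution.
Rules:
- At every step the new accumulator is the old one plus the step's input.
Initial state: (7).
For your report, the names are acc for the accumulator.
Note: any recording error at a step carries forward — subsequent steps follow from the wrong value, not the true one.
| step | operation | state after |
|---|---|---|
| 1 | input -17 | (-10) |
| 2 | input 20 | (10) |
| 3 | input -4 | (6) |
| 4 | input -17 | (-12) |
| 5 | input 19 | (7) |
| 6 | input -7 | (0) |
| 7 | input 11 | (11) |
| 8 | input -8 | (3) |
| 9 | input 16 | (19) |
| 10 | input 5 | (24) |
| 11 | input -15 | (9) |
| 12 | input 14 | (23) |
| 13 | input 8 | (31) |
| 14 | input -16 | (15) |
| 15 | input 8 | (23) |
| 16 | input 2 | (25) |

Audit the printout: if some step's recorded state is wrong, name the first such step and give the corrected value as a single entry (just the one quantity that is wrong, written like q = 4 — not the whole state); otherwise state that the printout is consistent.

step 4, acc = -11

Recomputing the run from the initial state:
step 1: acc = -10
step 2: acc = 10
step 3: acc = 6
step 4: acc = -11
step 5: acc = 8
step 6: acc = 1
step 7: acc = 12
step 8: acc = 4
step 9: acc = 20
step 10: acc = 25
step 11: acc = 10
step 12: acc = 24
step 13: acc = 32
step 14: acc = 16
step 15: acc = 24
step 16: acc = 26
The first disagreement with the printout is at step 4, where the value should be acc = -11.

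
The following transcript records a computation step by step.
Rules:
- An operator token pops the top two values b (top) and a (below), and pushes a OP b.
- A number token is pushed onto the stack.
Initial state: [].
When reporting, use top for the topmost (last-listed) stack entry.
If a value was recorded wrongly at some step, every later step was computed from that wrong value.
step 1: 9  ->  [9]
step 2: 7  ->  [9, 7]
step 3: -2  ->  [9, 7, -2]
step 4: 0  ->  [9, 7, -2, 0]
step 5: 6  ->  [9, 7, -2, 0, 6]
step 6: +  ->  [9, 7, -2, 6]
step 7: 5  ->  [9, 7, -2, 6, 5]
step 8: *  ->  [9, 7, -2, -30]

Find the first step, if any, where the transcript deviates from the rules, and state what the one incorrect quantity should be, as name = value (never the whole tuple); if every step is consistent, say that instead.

step 8, top = 30

Recomputing the run from the initial state:
step 1: [9]
step 2: [9, 7]
step 3: [9, 7, -2]
step 4: [9, 7, -2, 0]
step 5: [9, 7, -2, 0, 6]
step 6: [9, 7, -2, 6]
step 7: [9, 7, -2, 6, 5]
step 8: [9, 7, -2, 30]
The first disagreement with the transcript is at step 8, where the value should be top = 30.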